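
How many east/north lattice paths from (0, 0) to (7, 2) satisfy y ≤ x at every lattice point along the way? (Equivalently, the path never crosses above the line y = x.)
Number of paths = 27

By the reflection principle (André's argument), the number of monotone paths to (7, 2) with n ≤ m that never go above y = x is C(9, 7) − C(9, 8) = 36 − 9 = 27.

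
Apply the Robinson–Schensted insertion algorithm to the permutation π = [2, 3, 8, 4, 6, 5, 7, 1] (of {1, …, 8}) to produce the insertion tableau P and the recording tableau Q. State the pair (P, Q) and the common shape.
P = [1, 3, 4, 5, 7] / [2] / [6] / [8];  Q = [1, 2, 3, 5, 7] / [4] / [6] / [8];  common shape = (5, 1, 1, 1)

Row-insert the values π_1, π_2, … into P one at a time, bumping the leftmost entry strictly greater than the inserted value down to the next row. The recording tableau Q records, in position (i, j), the step at which that cell was added to P.
  Insert 2 (step 1): P = [2];  Q = [1]
  Insert 3 (step 2): P = [2, 3];  Q = [1, 2]
  Insert 8 (step 3): P = [2, 3, 8];  Q = [1, 2, 3]
  Insert 4 (step 4): P = [2, 3, 4] / [8];  Q = [1, 2, 3] / [4]
  Insert 6 (step 5): P = [2, 3, 4, 6] / [8];  Q = [1, 2, 3, 5] / [4]
  Insert 5 (step 6): P = [2, 3, 4, 5] / [6] / [8];  Q = [1, 2, 3, 5] / [4] / [6]
  Insert 7 (step 7): P = [2, 3, 4, 5, 7] / [6] / [8];  Q = [1, 2, 3, 5, 7] / [4] / [6]
  Insert 1 (step 8): P = [1, 3, 4, 5, 7] / [2] / [6] / [8];  Q = [1, 2, 3, 5, 7] / [4] / [6] / [8]
Final shape: (5, 1, 1, 1).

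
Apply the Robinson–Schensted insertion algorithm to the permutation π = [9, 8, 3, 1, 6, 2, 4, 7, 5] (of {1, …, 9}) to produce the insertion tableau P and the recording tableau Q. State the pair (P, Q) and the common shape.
P = [1, 2, 4, 5] / [3, 6, 7] / [8] / [9];  Q = [1, 5, 7, 8] / [2, 6, 9] / [3] / [4];  common shape = (4, 3, 1, 1)

Row-insert the values π_1, π_2, … into P one at a time, bumping the leftmost entry strictly greater than the inserted value down to the next row. The recording tableau Q records, in position (i, j), the step at which that cell was added to P.
  Insert 9 (step 1): P = [9];  Q = [1]
  Insert 8 (step 2): P = [8] / [9];  Q = [1] / [2]
  Insert 3 (step 3): P = [3] / [8] / [9];  Q = [1] / [2] / [3]
  Insert 1 (step 4): P = [1] / [3] / [8] / [9];  Q = [1] / [2] / [3] / [4]
  Insert 6 (step 5): P = [1, 6] / [3] / [8] / [9];  Q = [1, 5] / [2] / [3] / [4]
  Insert 2 (step 6): P = [1, 2] / [3, 6] / [8] / [9];  Q = [1, 5] / [2, 6] / [3] / [4]
  Insert 4 (step 7): P = [1, 2, 4] / [3, 6] / [8] / [9];  Q = [1, 5, 7] / [2, 6] / [3] / [4]
  Insert 7 (step 8): P = [1, 2, 4, 7] / [3, 6] / [8] / [9];  Q = [1, 5, 7, 8] / [2, 6] / [3] / [4]
  Insert 5 (step 9): P = [1, 2, 4, 5] / [3, 6, 7] / [8] / [9];  Q = [1, 5, 7, 8] / [2, 6, 9] / [3] / [4]
Final shape: (4, 3, 1, 1).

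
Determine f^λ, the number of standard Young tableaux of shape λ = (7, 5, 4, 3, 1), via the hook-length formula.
# SYT of shape (7, 5, 4, 3, 1) = 154313250

Hook-length formula: f^λ = n! / Π hook(c), product over all cells c of the Young diagram. For λ = (7, 5, 4, 3, 1), n = 20 boxes. Hook lengths by row (left-to-right, top-to-bottom): [11, 9, 8, 6, 4, 2, 1]; [8, 6, 5, 3, 1]; [6, 4, 3, 1]; [4, 2, 1]; [1]. Product of hooks = 15765995520. So f^λ = 20! / 15765995520 = 2432902008176640000 / 15765995520 = 154313250.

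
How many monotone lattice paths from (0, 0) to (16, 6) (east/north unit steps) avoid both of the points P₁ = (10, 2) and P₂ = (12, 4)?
Number of paths = 39393

Inclusion–exclusion. Total paths: C(22, 16) = 74613. Through P₁: C(12, 10)·C(10, 6) = 13860. Through P₂: C(16, 12)·C(6, 4) = 27300. Since P₁ is strictly southwest of P₂, a monotone path through both must visit P₁ then P₂; paths through both = C(12, 10)·C(4, 2)·C(6, 4) = 5940. Avoid both = 74613 − 13860 − 27300 + 5940 = 39393.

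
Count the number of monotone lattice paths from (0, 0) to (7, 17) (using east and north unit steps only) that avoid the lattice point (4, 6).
Number of paths = 269664

Total paths from (0, 0) to (7, 17): C(24, 7) = 346104. Paths through (4, 6): (paths (0, 0) → (4, 6)) × (paths (4, 6) → (7, 17)) = C(10, 4) · C(14, 3) = 210 · 364 = 76440. Avoidance count = 346104 − 76440 = 269664.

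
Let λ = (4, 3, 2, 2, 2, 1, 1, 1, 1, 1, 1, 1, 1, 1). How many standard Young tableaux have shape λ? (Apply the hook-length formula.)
# SYT of shape (4, 3, 2, 2, 2, 1, 1, 1, 1, 1, 1, 1, 1, 1) = 11235840

Hook-length formula: f^λ = n! / Π hook(c), product over all cells c of the Young diagram. For λ = (4, 3, 2, 2, 2, 1, 1, 1, 1, 1, 1, 1, 1, 1), n = 22 boxes. Hook lengths by row (left-to-right, top-to-bottom): [17, 7, 3, 1]; [15, 5, 1]; [13, 3]; [12, 2]; [11, 1]; [9]; [8]; [7]; [6]; [5]; [4]; [3]; [2]; [1]. Product of hooks = 100037089152000. So f^λ = 22! / 100037089152000 = 1124000727777607680000 / 100037089152000 = 11235840.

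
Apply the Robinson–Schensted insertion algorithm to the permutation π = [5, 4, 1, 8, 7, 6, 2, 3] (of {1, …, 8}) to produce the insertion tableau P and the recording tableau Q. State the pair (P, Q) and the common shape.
P = [1, 2, 3] / [4, 6] / [5, 7] / [8];  Q = [1, 4, 8] / [2, 5] / [3, 6] / [7];  common shape = (3, 2, 2, 1)

Row-insert the values π_1, π_2, … into P one at a time, bumping the leftmost entry strictly greater than the inserted value down to the next row. The recording tableau Q records, in position (i, j), the step at which that cell was added to P.
  Insert 5 (step 1): P = [5];  Q = [1]
  Insert 4 (step 2): P = [4] / [5];  Q = [1] / [2]
  Insert 1 (step 3): P = [1] / [4] / [5];  Q = [1] / [2] / [3]
  Insert 8 (step 4): P = [1, 8] / [4] / [5];  Q = [1, 4] / [2] / [3]
  Insert 7 (step 5): P = [1, 7] / [4, 8] / [5];  Q = [1, 4] / [2, 5] / [3]
  Insert 6 (step 6): P = [1, 6] / [4, 7] / [5, 8];  Q = [1, 4] / [2, 5] / [3, 6]
  Insert 2 (step 7): P = [1, 2] / [4, 6] / [5, 7] / [8];  Q = [1, 4] / [2, 5] / [3, 6] / [7]
  Insert 3 (step 8): P = [1, 2, 3] / [4, 6] / [5, 7] / [8];  Q = [1, 4, 8] / [2, 5] / [3, 6] / [7]
Final shape: (3, 2, 2, 1).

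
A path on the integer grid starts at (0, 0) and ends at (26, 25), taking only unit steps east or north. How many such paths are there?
Number of paths = 247959266474052

A monotone lattice path from (0, 0) to (26, 25) consists of 26 east steps and 25 north steps in some order, so it is determined by which 26 of the 51 steps are east. The count is C(51, 26) = 247959266474052.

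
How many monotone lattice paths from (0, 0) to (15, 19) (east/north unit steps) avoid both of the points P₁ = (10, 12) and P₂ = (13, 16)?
Number of paths = 891510838

Inclusion–exclusion. Total paths: C(34, 15) = 1855967520. Through P₁: C(22, 10)·C(12, 5) = 512143632. Through P₂: C(29, 13)·C(5, 2) = 678639150. Since P₁ is strictly southwest of P₂, a monotone path through both must visit P₁ then P₂; paths through both = C(22, 10)·C(7, 3)·C(5, 2) = 226326100. Avoid both = 1855967520 − 512143632 − 678639150 + 226326100 = 891510838.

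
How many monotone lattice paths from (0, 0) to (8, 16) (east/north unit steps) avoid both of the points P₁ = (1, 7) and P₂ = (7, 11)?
Number of paths = 463087

Inclusion–exclusion. Total paths: C(24, 8) = 735471. Through P₁: C(8, 1)·C(16, 7) = 91520. Through P₂: C(18, 7)·C(6, 1) = 190944. Since P₁ is strictly southwest of P₂, a monotone path through both must visit P₁ then P₂; paths through both = C(8, 1)·C(10, 6)·C(6, 1) = 10080. Avoid both = 735471 − 91520 − 190944 + 10080 = 463087.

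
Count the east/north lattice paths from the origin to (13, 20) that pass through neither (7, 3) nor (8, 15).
Number of paths = 437886792

Inclusion–exclusion. Total paths: C(33, 13) = 573166440. Through P₁: C(10, 7)·C(23, 6) = 12113640. Through P₂: C(23, 8)·C(10, 5) = 123559128. Since P₁ is strictly southwest of P₂, a monotone path through both must visit P₁ then P₂; paths through both = C(10, 7)·C(13, 1)·C(10, 5) = 393120. Avoid both = 573166440 − 12113640 − 123559128 + 393120 = 437886792.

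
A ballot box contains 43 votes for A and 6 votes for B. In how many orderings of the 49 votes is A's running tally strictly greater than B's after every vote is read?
Strict-lead orderings = 10559208

Total orderings of the 49 votes with 43 for A: C(49, 43) = 13983816. By the Bertrand ballot formula (Cycle Lemma / reflection principle), the number of orderings in which A is strictly ahead of B throughout is (p − q)/(p + q) · C(p + q, p) = (43 − 6)/(43 + 6) · 13983816 = 10559208.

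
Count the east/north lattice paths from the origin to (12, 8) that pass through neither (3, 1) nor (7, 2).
Number of paths = 72818

Inclusion–exclusion. Total paths: C(20, 12) = 125970. Through P₁: C(4, 3)·C(16, 9) = 45760. Through P₂: C(9, 7)·C(11, 5) = 16632. Since P₁ is strictly southwest of P₂, a monotone path through both must visit P₁ then P₂; paths through both = C(4, 3)·C(5, 4)·C(11, 5) = 9240. Avoid both = 125970 − 45760 − 16632 + 9240 = 72818.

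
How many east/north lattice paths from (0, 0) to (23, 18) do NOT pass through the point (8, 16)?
Number of paths = 202012616544

Total paths from (0, 0) to (23, 18): C(41, 23) = 202112640600. Paths through (8, 16): (paths (0, 0) → (8, 16)) × (paths (8, 16) → (23, 18)) = C(24, 8) · C(17, 15) = 735471 · 136 = 100024056. Avoidance count = 202112640600 − 100024056 = 202012616544.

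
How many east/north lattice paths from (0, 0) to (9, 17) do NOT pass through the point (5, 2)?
Number of paths = 3043154

Total paths from (0, 0) to (9, 17): C(26, 9) = 3124550. Paths through (5, 2): (paths (0, 0) → (5, 2)) × (paths (5, 2) → (9, 17)) = C(7, 5) · C(19, 4) = 21 · 3876 = 81396. Avoidance count = 3124550 − 81396 = 3043154.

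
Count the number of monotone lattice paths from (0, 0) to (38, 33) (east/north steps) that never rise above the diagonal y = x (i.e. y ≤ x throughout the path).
Number of paths = 28810040646101092420

By the reflection principle (André's argument), the number of monotone paths to (38, 33) with n ≤ m that never go above y = x is C(71, 38) − C(71, 39) = 187265264199657100730 − 158455223553556008310 = 28810040646101092420.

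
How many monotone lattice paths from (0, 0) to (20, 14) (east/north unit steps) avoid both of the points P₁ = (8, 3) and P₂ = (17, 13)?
Number of paths = 750812850

Inclusion–exclusion. Total paths: C(34, 20) = 1391975640. Through P₁: C(11, 8)·C(23, 12) = 223092870. Through P₂: C(30, 17)·C(4, 3) = 479039400. Since P₁ is strictly southwest of P₂, a monotone path through both must visit P₁ then P₂; paths through both = C(11, 8)·C(19, 9)·C(4, 3) = 60969480. Avoid both = 1391975640 − 223092870 − 479039400 + 60969480 = 750812850.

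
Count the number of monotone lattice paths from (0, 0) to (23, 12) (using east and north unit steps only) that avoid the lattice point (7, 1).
Number of paths = 730148640

Total paths from (0, 0) to (23, 12): C(35, 23) = 834451800. Paths through (7, 1): (paths (0, 0) → (7, 1)) × (paths (7, 1) → (23, 12)) = C(8, 7) · C(27, 16) = 8 · 13037895 = 104303160. Avoidance count = 834451800 − 104303160 = 730148640.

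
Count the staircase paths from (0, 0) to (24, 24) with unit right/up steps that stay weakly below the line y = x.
C_24 = 1289904147324

These NE paths below the diagonal are counted by the Catalan number C_n = (1/(n + 1)) · C(2n, n). For n = 24: C_24 = (1/25) · C(48, 24) = 32247603683100/25 = 1289904147324.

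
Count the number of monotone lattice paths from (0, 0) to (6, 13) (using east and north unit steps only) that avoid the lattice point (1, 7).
Number of paths = 23436

Total paths from (0, 0) to (6, 13): C(19, 6) = 27132. Paths through (1, 7): (paths (0, 0) → (1, 7)) × (paths (1, 7) → (6, 13)) = C(8, 1) · C(11, 5) = 8 · 462 = 3696. Avoidance count = 27132 − 3696 = 23436.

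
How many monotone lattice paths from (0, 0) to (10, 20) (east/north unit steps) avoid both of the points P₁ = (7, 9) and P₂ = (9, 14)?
Number of paths = 21842205

Inclusion–exclusion. Total paths: C(30, 10) = 30045015. Through P₁: C(16, 7)·C(14, 3) = 4164160. Through P₂: C(23, 9)·C(7, 1) = 5720330. Since P₁ is strictly southwest of P₂, a monotone path through both must visit P₁ then P₂; paths through both = C(16, 7)·C(7, 2)·C(7, 1) = 1681680. Avoid both = 30045015 − 4164160 − 5720330 + 1681680 = 21842205.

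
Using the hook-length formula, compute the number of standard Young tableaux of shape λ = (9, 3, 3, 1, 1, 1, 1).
# SYT of shape (9, 3, 3, 1, 1, 1, 1) = 7759752

Hook-length formula: f^λ = n! / Π hook(c), product over all cells c of the Young diagram. For λ = (9, 3, 3, 1, 1, 1, 1), n = 19 boxes. Hook lengths by row (left-to-right, top-to-bottom): [15, 10, 9, 6, 5, 4, 3, 2, 1]; [8, 3, 2]; [7, 2, 1]; [4]; [3]; [2]; [1]. Product of hooks = 15676416000. So f^λ = 19! / 15676416000 = 121645100408832000 / 15676416000 = 7759752.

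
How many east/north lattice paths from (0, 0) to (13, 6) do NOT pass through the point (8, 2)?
Number of paths = 21462

Total paths from (0, 0) to (13, 6): C(19, 13) = 27132. Paths through (8, 2): (paths (0, 0) → (8, 2)) × (paths (8, 2) → (13, 6)) = C(10, 8) · C(9, 5) = 45 · 126 = 5670. Avoidance count = 27132 − 5670 = 21462.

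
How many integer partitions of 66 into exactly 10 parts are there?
p(66, 10 parts) = 126299

Partitions of n into exactly k parts are in bijection with partitions of n − k into at most k parts (subtract 1 from each part). So p(66, exactly 10) = p(56, parts ≤ 10). Computing via the recurrence p(m, j) = p(m, j−1) + p(m−j, j) gives 126299.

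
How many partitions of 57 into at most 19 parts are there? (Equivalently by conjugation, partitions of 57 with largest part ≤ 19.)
p(57, parts ≤ 19) = 495332

Use the recurrence p(n, m) = p(n, m−1) + p(n−m, m): either the largest part is < m (count p(n, m−1)) or the largest part is exactly m (remove one copy of m, count p(n−m, m)). With p(0, ·) = 1 this gives p(57, parts ≤ 19) = 495332. (By conjugating Young diagrams, this also counts partitions of 57 into at most 19 parts.)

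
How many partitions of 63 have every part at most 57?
p(63, parts ≤ 57) = 1505480

Use the recurrence p(n, m) = p(n, m−1) + p(n−m, m): either the largest part is < m (count p(n, m−1)) or the largest part is exactly m (remove one copy of m, count p(n−m, m)). With p(0, ·) = 1 this gives p(63, parts ≤ 57) = 1505480. (By conjugating Young diagrams, this also counts partitions of 63 into at most 57 parts.)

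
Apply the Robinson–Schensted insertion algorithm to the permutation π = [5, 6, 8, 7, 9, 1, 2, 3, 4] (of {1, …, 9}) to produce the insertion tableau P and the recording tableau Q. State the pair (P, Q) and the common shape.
P = [1, 2, 3, 4] / [5, 6, 7, 9] / [8];  Q = [1, 2, 3, 5] / [4, 7, 8, 9] / [6];  common shape = (4, 4, 1)

Row-insert the values π_1, π_2, … into P one at a time, bumping the leftmost entry strictly greater than the inserted value down to the next row. The recording tableau Q records, in position (i, j), the step at which that cell was added to P.
  Insert 5 (step 1): P = [5];  Q = [1]
  Insert 6 (step 2): P = [5, 6];  Q = [1, 2]
  Insert 8 (step 3): P = [5, 6, 8];  Q = [1, 2, 3]
  Insert 7 (step 4): P = [5, 6, 7] / [8];  Q = [1, 2, 3] / [4]
  Insert 9 (step 5): P = [5, 6, 7, 9] / [8];  Q = [1, 2, 3, 5] / [4]
  Insert 1 (step 6): P = [1, 6, 7, 9] / [5] / [8];  Q = [1, 2, 3, 5] / [4] / [6]
  Insert 2 (step 7): P = [1, 2, 7, 9] / [5, 6] / [8];  Q = [1, 2, 3, 5] / [4, 7] / [6]
  Insert 3 (step 8): P = [1, 2, 3, 9] / [5, 6, 7] / [8];  Q = [1, 2, 3, 5] / [4, 7, 8] / [6]
  Insert 4 (step 9): P = [1, 2, 3, 4] / [5, 6, 7, 9] / [8];  Q = [1, 2, 3, 5] / [4, 7, 8, 9] / [6]
Final shape: (4, 4, 1).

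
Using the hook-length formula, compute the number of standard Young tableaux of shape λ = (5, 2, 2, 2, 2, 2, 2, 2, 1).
# SYT of shape (5, 2, 2, 2, 2, 2, 2, 2, 1) = 3100800

Hook-length formula: f^λ = n! / Π hook(c), product over all cells c of the Young diagram. For λ = (5, 2, 2, 2, 2, 2, 2, 2, 1), n = 20 boxes. Hook lengths by row (left-to-right, top-to-bottom): [13, 11, 3, 2, 1]; [9, 7]; [8, 6]; [7, 5]; [6, 4]; [5, 3]; [4, 2]; [3, 1]; [1]. Product of hooks = 784604620800. So f^λ = 20! / 784604620800 = 2432902008176640000 / 784604620800 = 3100800.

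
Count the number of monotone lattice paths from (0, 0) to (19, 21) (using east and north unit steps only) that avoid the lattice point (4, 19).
Number of paths = 131281204120

Total paths from (0, 0) to (19, 21): C(40, 19) = 131282408400. Paths through (4, 19): (paths (0, 0) → (4, 19)) × (paths (4, 19) → (19, 21)) = C(23, 4) · C(17, 15) = 8855 · 136 = 1204280. Avoidance count = 131282408400 − 1204280 = 131281204120.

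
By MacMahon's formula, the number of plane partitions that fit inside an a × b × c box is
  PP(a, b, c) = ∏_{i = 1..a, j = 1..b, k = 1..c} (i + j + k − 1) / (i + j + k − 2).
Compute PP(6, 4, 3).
PP(6, 4, 3) = 457380

Evaluate the triple product over i = 1..6, j = 1..4, k = 1..3. The factors are (2/1) · (3/2) · (4/3) · (3/2) · (4/3) · (5/4) · (4/3) · (5/4) · … (72 factors total). The numerators and denominators telescope so the product is an integer; carrying out the multiplication exactly gives PP(6, 4, 3) = 457380.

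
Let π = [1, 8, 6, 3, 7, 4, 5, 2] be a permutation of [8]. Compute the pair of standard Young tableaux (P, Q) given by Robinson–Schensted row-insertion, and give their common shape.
P = [1, 2, 4, 5] / [3, 7] / [6] / [8];  Q = [1, 2, 5, 7] / [3, 6] / [4] / [8];  common shape = (4, 2, 1, 1)

Row-insert the values π_1, π_2, … into P one at a time, bumping the leftmost entry strictly greater than the inserted value down to the next row. The recording tableau Q records, in position (i, j), the step at which that cell was added to P.
  Insert 1 (step 1): P = [1];  Q = [1]
  Insert 8 (step 2): P = [1, 8];  Q = [1, 2]
  Insert 6 (step 3): P = [1, 6] / [8];  Q = [1, 2] / [3]
  Insert 3 (step 4): P = [1, 3] / [6] / [8];  Q = [1, 2] / [3] / [4]
  Insert 7 (step 5): P = [1, 3, 7] / [6] / [8];  Q = [1, 2, 5] / [3] / [4]
  Insert 4 (step 6): P = [1, 3, 4] / [6, 7] / [8];  Q = [1, 2, 5] / [3, 6] / [4]
  Insert 5 (step 7): P = [1, 3, 4, 5] / [6, 7] / [8];  Q = [1, 2, 5, 7] / [3, 6] / [4]
  Insert 2 (step 8): P = [1, 2, 4, 5] / [3, 7] / [6] / [8];  Q = [1, 2, 5, 7] / [3, 6] / [4] / [8]
Final shape: (4, 2, 1, 1).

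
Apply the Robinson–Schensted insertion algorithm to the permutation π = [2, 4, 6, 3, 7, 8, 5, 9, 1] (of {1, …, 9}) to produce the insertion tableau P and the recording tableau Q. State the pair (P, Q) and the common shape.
P = [1, 3, 5, 7, 8, 9] / [2, 6] / [4];  Q = [1, 2, 3, 5, 6, 8] / [4, 7] / [9];  common shape = (6, 2, 1)

Row-insert the values π_1, π_2, … into P one at a time, bumping the leftmost entry strictly greater than the inserted value down to the next row. The recording tableau Q records, in position (i, j), the step at which that cell was added to P.
  Insert 2 (step 1): P = [2];  Q = [1]
  Insert 4 (step 2): P = [2, 4];  Q = [1, 2]
  Insert 6 (step 3): P = [2, 4, 6];  Q = [1, 2, 3]
  Insert 3 (step 4): P = [2, 3, 6] / [4];  Q = [1, 2, 3] / [4]
  Insert 7 (step 5): P = [2, 3, 6, 7] / [4];  Q = [1, 2, 3, 5] / [4]
  Insert 8 (step 6): P = [2, 3, 6, 7, 8] / [4];  Q = [1, 2, 3, 5, 6] / [4]
  Insert 5 (step 7): P = [2, 3, 5, 7, 8] / [4, 6];  Q = [1, 2, 3, 5, 6] / [4, 7]
  Insert 9 (step 8): P = [2, 3, 5, 7, 8, 9] / [4, 6];  Q = [1, 2, 3, 5, 6, 8] / [4, 7]
  Insert 1 (step 9): P = [1, 3, 5, 7, 8, 9] / [2, 6] / [4];  Q = [1, 2, 3, 5, 6, 8] / [4, 7] / [9]
Final shape: (6, 2, 1).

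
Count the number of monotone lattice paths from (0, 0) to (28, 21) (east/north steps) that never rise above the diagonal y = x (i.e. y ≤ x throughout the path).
Number of paths = 10772391370048

By the reflection principle (André's argument), the number of monotone paths to (28, 21) with n ≤ m that never go above y = x is C(49, 28) − C(49, 29) = 39049918716424 − 28277527346376 = 10772391370048.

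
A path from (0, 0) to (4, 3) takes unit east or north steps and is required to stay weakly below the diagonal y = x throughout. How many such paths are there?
Number of paths = 14

By the reflection principle (André's argument), the number of monotone paths to (4, 3) with n ≤ m that never go above y = x is C(7, 4) − C(7, 5) = 35 − 21 = 14.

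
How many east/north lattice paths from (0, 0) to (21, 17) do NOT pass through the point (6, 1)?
Number of paths = 26677362015

Total paths from (0, 0) to (21, 17): C(38, 21) = 28781143380. Paths through (6, 1): (paths (0, 0) → (6, 1)) × (paths (6, 1) → (21, 17)) = C(7, 6) · C(31, 15) = 7 · 300540195 = 2103781365. Avoidance count = 28781143380 − 2103781365 = 26677362015.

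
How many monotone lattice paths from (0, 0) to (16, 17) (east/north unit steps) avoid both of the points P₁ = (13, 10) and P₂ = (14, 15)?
Number of paths = 605349006

Inclusion–exclusion. Total paths: C(33, 16) = 1166803110. Through P₁: C(23, 13)·C(10, 3) = 137287920. Through P₂: C(29, 14)·C(4, 2) = 465352560. Since P₁ is strictly southwest of P₂, a monotone path through both must visit P₁ then P₂; paths through both = C(23, 13)·C(6, 1)·C(4, 2) = 41186376. Avoid both = 1166803110 − 137287920 − 465352560 + 41186376 = 605349006.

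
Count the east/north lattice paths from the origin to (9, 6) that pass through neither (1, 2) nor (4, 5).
Number of paths = 3124

Inclusion–exclusion. Total paths: C(15, 9) = 5005. Through P₁: C(3, 1)·C(12, 8) = 1485. Through P₂: C(9, 4)·C(6, 5) = 756. Since P₁ is strictly southwest of P₂, a monotone path through both must visit P₁ then P₂; paths through both = C(3, 1)·C(6, 3)·C(6, 5) = 360. Avoid both = 5005 − 1485 − 756 + 360 = 3124.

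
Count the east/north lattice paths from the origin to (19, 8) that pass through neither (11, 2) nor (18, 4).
Number of paths = 1963306

Inclusion–exclusion. Total paths: C(27, 19) = 2220075. Through P₁: C(13, 11)·C(14, 8) = 234234. Through P₂: C(22, 18)·C(5, 1) = 36575. Since P₁ is strictly southwest of P₂, a monotone path through both must visit P₁ then P₂; paths through both = C(13, 11)·C(9, 7)·C(5, 1) = 14040. Avoid both = 2220075 − 234234 − 36575 + 14040 = 1963306.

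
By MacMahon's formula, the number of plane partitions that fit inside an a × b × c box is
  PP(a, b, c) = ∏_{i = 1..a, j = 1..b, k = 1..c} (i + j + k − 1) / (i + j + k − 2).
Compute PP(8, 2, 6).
PP(8, 2, 6) = 2147145

Evaluate the triple product over i = 1..8, j = 1..2, k = 1..6. The factors are (2/1) · (3/2) · (4/3) · (5/4) · (6/5) · (7/6) · (3/2) · (4/3) · … (96 factors total). The numerators and denominators telescope so the product is an integer; carrying out the multiplication exactly gives PP(8, 2, 6) = 2147145.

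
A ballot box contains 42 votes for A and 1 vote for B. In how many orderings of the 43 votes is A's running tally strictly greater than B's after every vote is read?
Strict-lead orderings = 41

Total orderings of the 43 votes with 42 for A: C(43, 42) = 43. By the Bertrand ballot formula (Cycle Lemma / reflection principle), the number of orderings in which A is strictly ahead of B throughout is (p − q)/(p + q) · C(p + q, p) = (42 − 1)/(42 + 1) · 43 = 41.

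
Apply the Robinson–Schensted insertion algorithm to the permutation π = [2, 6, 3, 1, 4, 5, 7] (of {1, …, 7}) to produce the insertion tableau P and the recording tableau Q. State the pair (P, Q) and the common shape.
P = [1, 3, 4, 5, 7] / [2] / [6];  Q = [1, 2, 5, 6, 7] / [3] / [4];  common shape = (5, 1, 1)

Row-insert the values π_1, π_2, … into P one at a time, bumping the leftmost entry strictly greater than the inserted value down to the next row. The recording tableau Q records, in position (i, j), the step at which that cell was added to P.
  Insert 2 (step 1): P = [2];  Q = [1]
  Insert 6 (step 2): P = [2, 6];  Q = [1, 2]
  Insert 3 (step 3): P = [2, 3] / [6];  Q = [1, 2] / [3]
  Insert 1 (step 4): P = [1, 3] / [2] / [6];  Q = [1, 2] / [3] / [4]
  Insert 4 (step 5): P = [1, 3, 4] / [2] / [6];  Q = [1, 2, 5] / [3] / [4]
  Insert 5 (step 6): P = [1, 3, 4, 5] / [2] / [6];  Q = [1, 2, 5, 6] / [3] / [4]
  Insert 7 (step 7): P = [1, 3, 4, 5, 7] / [2] / [6];  Q = [1, 2, 5, 6, 7] / [3] / [4]
Final shape: (5, 1, 1).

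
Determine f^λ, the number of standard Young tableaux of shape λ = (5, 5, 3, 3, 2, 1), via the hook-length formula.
# SYT of shape (5, 5, 3, 3, 2, 1) = 31039008

Hook-length formula: f^λ = n! / Π hook(c), product over all cells c of the Young diagram. For λ = (5, 5, 3, 3, 2, 1), n = 19 boxes. Hook lengths by row (left-to-right, top-to-bottom): [10, 8, 6, 3, 2]; [9, 7, 5, 2, 1]; [6, 4, 2]; [5, 3, 1]; [3, 1]; [1]. Product of hooks = 3919104000. So f^λ = 19! / 3919104000 = 121645100408832000 / 3919104000 = 31039008.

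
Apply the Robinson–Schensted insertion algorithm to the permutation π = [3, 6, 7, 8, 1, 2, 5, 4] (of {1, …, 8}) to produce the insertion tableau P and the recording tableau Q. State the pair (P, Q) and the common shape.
P = [1, 2, 4, 8] / [3, 5, 7] / [6];  Q = [1, 2, 3, 4] / [5, 6, 7] / [8];  common shape = (4, 3, 1)

Row-insert the values π_1, π_2, … into P one at a time, bumping the leftmost entry strictly greater than the inserted value down to the next row. The recording tableau Q records, in position (i, j), the step at which that cell was added to P.
  Insert 3 (step 1): P = [3];  Q = [1]
  Insert 6 (step 2): P = [3, 6];  Q = [1, 2]
  Insert 7 (step 3): P = [3, 6, 7];  Q = [1, 2, 3]
  Insert 8 (step 4): P = [3, 6, 7, 8];  Q = [1, 2, 3, 4]
  Insert 1 (step 5): P = [1, 6, 7, 8] / [3];  Q = [1, 2, 3, 4] / [5]
  Insert 2 (step 6): P = [1, 2, 7, 8] / [3, 6];  Q = [1, 2, 3, 4] / [5, 6]
  Insert 5 (step 7): P = [1, 2, 5, 8] / [3, 6, 7];  Q = [1, 2, 3, 4] / [5, 6, 7]
  Insert 4 (step 8): P = [1, 2, 4, 8] / [3, 5, 7] / [6];  Q = [1, 2, 3, 4] / [5, 6, 7] / [8]
Final shape: (4, 3, 1).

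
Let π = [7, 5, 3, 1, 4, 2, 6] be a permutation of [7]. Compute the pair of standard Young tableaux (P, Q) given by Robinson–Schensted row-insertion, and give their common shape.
P = [1, 2, 6] / [3, 4] / [5] / [7];  Q = [1, 5, 7] / [2, 6] / [3] / [4];  common shape = (3, 2, 1, 1)

Row-insert the values π_1, π_2, … into P one at a time, bumping the leftmost entry strictly greater than the inserted value down to the next row. The recording tableau Q records, in position (i, j), the step at which that cell was added to P.
  Insert 7 (step 1): P = [7];  Q = [1]
  Insert 5 (step 2): P = [5] / [7];  Q = [1] / [2]
  Insert 3 (step 3): P = [3] / [5] / [7];  Q = [1] / [2] / [3]
  Insert 1 (step 4): P = [1] / [3] / [5] / [7];  Q = [1] / [2] / [3] / [4]
  Insert 4 (step 5): P = [1, 4] / [3] / [5] / [7];  Q = [1, 5] / [2] / [3] / [4]
  Insert 2 (step 6): P = [1, 2] / [3, 4] / [5] / [7];  Q = [1, 5] / [2, 6] / [3] / [4]
  Insert 6 (step 7): P = [1, 2, 6] / [3, 4] / [5] / [7];  Q = [1, 5, 7] / [2, 6] / [3] / [4]
Final shape: (3, 2, 1, 1).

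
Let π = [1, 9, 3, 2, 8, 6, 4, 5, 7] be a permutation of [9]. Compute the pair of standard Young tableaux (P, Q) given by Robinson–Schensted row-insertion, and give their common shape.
P = [1, 2, 4, 5, 7] / [3, 6] / [8] / [9];  Q = [1, 2, 5, 8, 9] / [3, 6] / [4] / [7];  common shape = (5, 2, 1, 1)

Row-insert the values π_1, π_2, … into P one at a time, bumping the leftmost entry strictly greater than the inserted value down to the next row. The recording tableau Q records, in position (i, j), the step at which that cell was added to P.
  Insert 1 (step 1): P = [1];  Q = [1]
  Insert 9 (step 2): P = [1, 9];  Q = [1, 2]
  Insert 3 (step 3): P = [1, 3] / [9];  Q = [1, 2] / [3]
  Insert 2 (step 4): P = [1, 2] / [3] / [9];  Q = [1, 2] / [3] / [4]
  Insert 8 (step 5): P = [1, 2, 8] / [3] / [9];  Q = [1, 2, 5] / [3] / [4]
  Insert 6 (step 6): P = [1, 2, 6] / [3, 8] / [9];  Q = [1, 2, 5] / [3, 6] / [4]
  Insert 4 (step 7): P = [1, 2, 4] / [3, 6] / [8] / [9];  Q = [1, 2, 5] / [3, 6] / [4] / [7]
  Insert 5 (step 8): P = [1, 2, 4, 5] / [3, 6] / [8] / [9];  Q = [1, 2, 5, 8] / [3, 6] / [4] / [7]
  Insert 7 (step 9): P = [1, 2, 4, 5, 7] / [3, 6] / [8] / [9];  Q = [1, 2, 5, 8, 9] / [3, 6] / [4] / [7]
Final shape: (5, 2, 1, 1).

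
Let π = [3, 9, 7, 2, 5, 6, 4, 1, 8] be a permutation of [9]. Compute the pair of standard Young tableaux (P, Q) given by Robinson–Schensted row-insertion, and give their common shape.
P = [1, 4, 6, 8] / [2, 5] / [3] / [7] / [9];  Q = [1, 2, 6, 9] / [3, 5] / [4] / [7] / [8];  common shape = (4, 2, 1, 1, 1)

Row-insert the values π_1, π_2, … into P one at a time, bumping the leftmost entry strictly greater than the inserted value down to the next row. The recording tableau Q records, in position (i, j), the step at which that cell was added to P.
  Insert 3 (step 1): P = [3];  Q = [1]
  Insert 9 (step 2): P = [3, 9];  Q = [1, 2]
  Insert 7 (step 3): P = [3, 7] / [9];  Q = [1, 2] / [3]
  Insert 2 (step 4): P = [2, 7] / [3] / [9];  Q = [1, 2] / [3] / [4]
  Insert 5 (step 5): P = [2, 5] / [3, 7] / [9];  Q = [1, 2] / [3, 5] / [4]
  Insert 6 (step 6): P = [2, 5, 6] / [3, 7] / [9];  Q = [1, 2, 6] / [3, 5] / [4]
  Insert 4 (step 7): P = [2, 4, 6] / [3, 5] / [7] / [9];  Q = [1, 2, 6] / [3, 5] / [4] / [7]
  Insert 1 (step 8): P = [1, 4, 6] / [2, 5] / [3] / [7] / [9];  Q = [1, 2, 6] / [3, 5] / [4] / [7] / [8]
  Insert 8 (step 9): P = [1, 4, 6, 8] / [2, 5] / [3] / [7] / [9];  Q = [1, 2, 6, 9] / [3, 5] / [4] / [7] / [8]
Final shape: (4, 2, 1, 1, 1).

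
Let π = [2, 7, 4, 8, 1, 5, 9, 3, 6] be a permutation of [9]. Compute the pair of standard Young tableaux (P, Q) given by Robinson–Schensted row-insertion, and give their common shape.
P = [1, 3, 5, 6] / [2, 4, 9] / [7, 8];  Q = [1, 2, 4, 7] / [3, 6, 9] / [5, 8];  common shape = (4, 3, 2)

Row-insert the values π_1, π_2, … into P one at a time, bumping the leftmost entry strictly greater than the inserted value down to the next row. The recording tableau Q records, in position (i, j), the step at which that cell was added to P.
  Insert 2 (step 1): P = [2];  Q = [1]
  Insert 7 (step 2): P = [2, 7];  Q = [1, 2]
  Insert 4 (step 3): P = [2, 4] / [7];  Q = [1, 2] / [3]
  Insert 8 (step 4): P = [2, 4, 8] / [7];  Q = [1, 2, 4] / [3]
  Insert 1 (step 5): P = [1, 4, 8] / [2] / [7];  Q = [1, 2, 4] / [3] / [5]
  Insert 5 (step 6): P = [1, 4, 5] / [2, 8] / [7];  Q = [1, 2, 4] / [3, 6] / [5]
  Insert 9 (step 7): P = [1, 4, 5, 9] / [2, 8] / [7];  Q = [1, 2, 4, 7] / [3, 6] / [5]
  Insert 3 (step 8): P = [1, 3, 5, 9] / [2, 4] / [7, 8];  Q = [1, 2, 4, 7] / [3, 6] / [5, 8]
  Insert 6 (step 9): P = [1, 3, 5, 6] / [2, 4, 9] / [7, 8];  Q = [1, 2, 4, 7] / [3, 6, 9] / [5, 8]
Final shape: (4, 3, 2).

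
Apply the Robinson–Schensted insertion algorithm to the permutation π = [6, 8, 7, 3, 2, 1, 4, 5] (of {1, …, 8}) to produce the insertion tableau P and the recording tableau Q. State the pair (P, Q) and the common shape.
P = [1, 4, 5] / [2, 7] / [3] / [6] / [8];  Q = [1, 2, 8] / [3, 7] / [4] / [5] / [6];  common shape = (3, 2, 1, 1, 1)

Row-insert the values π_1, π_2, … into P one at a time, bumping the leftmost entry strictly greater than the inserted value down to the next row. The recording tableau Q records, in position (i, j), the step at which that cell was added to P.
  Insert 6 (step 1): P = [6];  Q = [1]
  Insert 8 (step 2): P = [6, 8];  Q = [1, 2]
  Insert 7 (step 3): P = [6, 7] / [8];  Q = [1, 2] / [3]
  Insert 3 (step 4): P = [3, 7] / [6] / [8];  Q = [1, 2] / [3] / [4]
  Insert 2 (step 5): P = [2, 7] / [3] / [6] / [8];  Q = [1, 2] / [3] / [4] / [5]
  Insert 1 (step 6): P = [1, 7] / [2] / [3] / [6] / [8];  Q = [1, 2] / [3] / [4] / [5] / [6]
  Insert 4 (step 7): P = [1, 4] / [2, 7] / [3] / [6] / [8];  Q = [1, 2] / [3, 7] / [4] / [5] / [6]
  Insert 5 (step 8): P = [1, 4, 5] / [2, 7] / [3] / [6] / [8];  Q = [1, 2, 8] / [3, 7] / [4] / [5] / [6]
Final shape: (3, 2, 1, 1, 1).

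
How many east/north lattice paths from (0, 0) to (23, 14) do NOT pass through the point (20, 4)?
Number of paths = 6104047764

Total paths from (0, 0) to (23, 14): C(37, 23) = 6107086800. Paths through (20, 4): (paths (0, 0) → (20, 4)) × (paths (20, 4) → (23, 14)) = C(24, 20) · C(13, 3) = 10626 · 286 = 3039036. Avoidance count = 6107086800 − 3039036 = 6104047764.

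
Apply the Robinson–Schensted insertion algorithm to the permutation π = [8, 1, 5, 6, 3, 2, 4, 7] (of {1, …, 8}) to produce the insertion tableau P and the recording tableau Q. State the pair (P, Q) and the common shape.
P = [1, 2, 4, 7] / [3, 6] / [5] / [8];  Q = [1, 3, 4, 8] / [2, 7] / [5] / [6];  common shape = (4, 2, 1, 1)

Row-insert the values π_1, π_2, … into P one at a time, bumping the leftmost entry strictly greater than the inserted value down to the next row. The recording tableau Q records, in position (i, j), the step at which that cell was added to P.
  Insert 8 (step 1): P = [8];  Q = [1]
  Insert 1 (step 2): P = [1] / [8];  Q = [1] / [2]
  Insert 5 (step 3): P = [1, 5] / [8];  Q = [1, 3] / [2]
  Insert 6 (step 4): P = [1, 5, 6] / [8];  Q = [1, 3, 4] / [2]
  Insert 3 (step 5): P = [1, 3, 6] / [5] / [8];  Q = [1, 3, 4] / [2] / [5]
  Insert 2 (step 6): P = [1, 2, 6] / [3] / [5] / [8];  Q = [1, 3, 4] / [2] / [5] / [6]
  Insert 4 (step 7): P = [1, 2, 4] / [3, 6] / [5] / [8];  Q = [1, 3, 4] / [2, 7] / [5] / [6]
  Insert 7 (step 8): P = [1, 2, 4, 7] / [3, 6] / [5] / [8];  Q = [1, 3, 4, 8] / [2, 7] / [5] / [6]
Final shape: (4, 2, 1, 1).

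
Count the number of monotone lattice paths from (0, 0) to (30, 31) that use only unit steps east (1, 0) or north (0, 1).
Number of paths = 232714176627630544

A monotone lattice path from (0, 0) to (30, 31) consists of 30 east steps and 31 north steps in some order, so it is determined by which 30 of the 61 steps are east. The count is C(61, 30) = 232714176627630544.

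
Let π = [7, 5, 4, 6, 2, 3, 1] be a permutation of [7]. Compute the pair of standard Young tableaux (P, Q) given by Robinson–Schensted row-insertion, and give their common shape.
P = [1, 3] / [2, 6] / [4] / [5] / [7];  Q = [1, 4] / [2, 6] / [3] / [5] / [7];  common shape = (2, 2, 1, 1, 1)

Row-insert the values π_1, π_2, … into P one at a time, bumping the leftmost entry strictly greater than the inserted value down to the next row. The recording tableau Q records, in position (i, j), the step at which that cell was added to P.
  Insert 7 (step 1): P = [7];  Q = [1]
  Insert 5 (step 2): P = [5] / [7];  Q = [1] / [2]
  Insert 4 (step 3): P = [4] / [5] / [7];  Q = [1] / [2] / [3]
  Insert 6 (step 4): P = [4, 6] / [5] / [7];  Q = [1, 4] / [2] / [3]
  Insert 2 (step 5): P = [2, 6] / [4] / [5] / [7];  Q = [1, 4] / [2] / [3] / [5]
  Insert 3 (step 6): P = [2, 3] / [4, 6] / [5] / [7];  Q = [1, 4] / [2, 6] / [3] / [5]
  Insert 1 (step 7): P = [1, 3] / [2, 6] / [4] / [5] / [7];  Q = [1, 4] / [2, 6] / [3] / [5] / [7]
Final shape: (2, 2, 1, 1, 1).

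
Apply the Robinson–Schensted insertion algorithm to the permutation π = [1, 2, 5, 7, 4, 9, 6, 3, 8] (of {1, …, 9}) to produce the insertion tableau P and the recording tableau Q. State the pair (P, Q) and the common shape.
P = [1, 2, 3, 6, 8] / [4, 7, 9] / [5];  Q = [1, 2, 3, 4, 6] / [5, 7, 9] / [8];  common shape = (5, 3, 1)

Row-insert the values π_1, π_2, … into P one at a time, bumping the leftmost entry strictly greater than the inserted value down to the next row. The recording tableau Q records, in position (i, j), the step at which that cell was added to P.
  Insert 1 (step 1): P = [1];  Q = [1]
  Insert 2 (step 2): P = [1, 2];  Q = [1, 2]
  Insert 5 (step 3): P = [1, 2, 5];  Q = [1, 2, 3]
  Insert 7 (step 4): P = [1, 2, 5, 7];  Q = [1, 2, 3, 4]
  Insert 4 (step 5): P = [1, 2, 4, 7] / [5];  Q = [1, 2, 3, 4] / [5]
  Insert 9 (step 6): P = [1, 2, 4, 7, 9] / [5];  Q = [1, 2, 3, 4, 6] / [5]
  Insert 6 (step 7): P = [1, 2, 4, 6, 9] / [5, 7];  Q = [1, 2, 3, 4, 6] / [5, 7]
  Insert 3 (step 8): P = [1, 2, 3, 6, 9] / [4, 7] / [5];  Q = [1, 2, 3, 4, 6] / [5, 7] / [8]
  Insert 8 (step 9): P = [1, 2, 3, 6, 8] / [4, 7, 9] / [5];  Q = [1, 2, 3, 4, 6] / [5, 7, 9] / [8]
Final shape: (5, 3, 1).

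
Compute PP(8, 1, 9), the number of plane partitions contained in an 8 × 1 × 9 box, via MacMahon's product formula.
PP(8, 1, 9) = 24310

Evaluate the triple product over i = 1..8, j = 1..1, k = 1..9. The factors are (2/1) · (3/2) · (4/3) · (5/4) · (6/5) · (7/6) · (8/7) · (9/8) · … (72 factors total). The numerators and denominators telescope so the product is an integer; carrying out the multiplication exactly gives PP(8, 1, 9) = 24310.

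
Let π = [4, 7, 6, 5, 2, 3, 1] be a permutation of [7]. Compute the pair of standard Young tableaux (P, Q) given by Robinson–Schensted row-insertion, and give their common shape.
P = [1, 3] / [2, 5] / [4] / [6] / [7];  Q = [1, 2] / [3, 6] / [4] / [5] / [7];  common shape = (2, 2, 1, 1, 1)

Row-insert the values π_1, π_2, … into P one at a time, bumping the leftmost entry strictly greater than the inserted value down to the next row. The recording tableau Q records, in position (i, j), the step at which that cell was added to P.
  Insert 4 (step 1): P = [4];  Q = [1]
  Insert 7 (step 2): P = [4, 7];  Q = [1, 2]
  Insert 6 (step 3): P = [4, 6] / [7];  Q = [1, 2] / [3]
  Insert 5 (step 4): P = [4, 5] / [6] / [7];  Q = [1, 2] / [3] / [4]
  Insert 2 (step 5): P = [2, 5] / [4] / [6] / [7];  Q = [1, 2] / [3] / [4] / [5]
  Insert 3 (step 6): P = [2, 3] / [4, 5] / [6] / [7];  Q = [1, 2] / [3, 6] / [4] / [5]
  Insert 1 (step 7): P = [1, 3] / [2, 5] / [4] / [6] / [7];  Q = [1, 2] / [3, 6] / [4] / [5] / [7]
Final shape: (2, 2, 1, 1, 1).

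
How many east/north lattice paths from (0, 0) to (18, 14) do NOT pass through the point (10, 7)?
Number of paths = 346287720

Total paths from (0, 0) to (18, 14): C(32, 18) = 471435600. Paths through (10, 7): (paths (0, 0) → (10, 7)) × (paths (10, 7) → (18, 14)) = C(17, 10) · C(15, 8) = 19448 · 6435 = 125147880. Avoidance count = 471435600 − 125147880 = 346287720.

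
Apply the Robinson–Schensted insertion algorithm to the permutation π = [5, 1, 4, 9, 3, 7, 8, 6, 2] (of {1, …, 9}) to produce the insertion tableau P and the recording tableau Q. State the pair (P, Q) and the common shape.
P = [1, 2, 6, 8] / [3, 7] / [4, 9] / [5];  Q = [1, 3, 4, 7] / [2, 6] / [5, 8] / [9];  common shape = (4, 2, 2, 1)

Row-insert the values π_1, π_2, … into P one at a time, bumping the leftmost entry strictly greater than the inserted value down to the next row. The recording tableau Q records, in position (i, j), the step at which that cell was added to P.
  Insert 5 (step 1): P = [5];  Q = [1]
  Insert 1 (step 2): P = [1] / [5];  Q = [1] / [2]
  Insert 4 (step 3): P = [1, 4] / [5];  Q = [1, 3] / [2]
  Insert 9 (step 4): P = [1, 4, 9] / [5];  Q = [1, 3, 4] / [2]
  Insert 3 (step 5): P = [1, 3, 9] / [4] / [5];  Q = [1, 3, 4] / [2] / [5]
  Insert 7 (step 6): P = [1, 3, 7] / [4, 9] / [5];  Q = [1, 3, 4] / [2, 6] / [5]
  Insert 8 (step 7): P = [1, 3, 7, 8] / [4, 9] / [5];  Q = [1, 3, 4, 7] / [2, 6] / [5]
  Insert 6 (step 8): P = [1, 3, 6, 8] / [4, 7] / [5, 9];  Q = [1, 3, 4, 7] / [2, 6] / [5, 8]
  Insert 2 (step 9): P = [1, 2, 6, 8] / [3, 7] / [4, 9] / [5];  Q = [1, 3, 4, 7] / [2, 6] / [5, 8] / [9]
Final shape: (4, 2, 2, 1).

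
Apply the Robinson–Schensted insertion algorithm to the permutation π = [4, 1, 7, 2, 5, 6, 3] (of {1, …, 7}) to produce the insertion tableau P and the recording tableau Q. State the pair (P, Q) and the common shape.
P = [1, 2, 3, 6] / [4, 5] / [7];  Q = [1, 3, 5, 6] / [2, 4] / [7];  common shape = (4, 2, 1)

Row-insert the values π_1, π_2, … into P one at a time, bumping the leftmost entry strictly greater than the inserted value down to the next row. The recording tableau Q records, in position (i, j), the step at which that cell was added to P.
  Insert 4 (step 1): P = [4];  Q = [1]
  Insert 1 (step 2): P = [1] / [4];  Q = [1] / [2]
  Insert 7 (step 3): P = [1, 7] / [4];  Q = [1, 3] / [2]
  Insert 2 (step 4): P = [1, 2] / [4, 7];  Q = [1, 3] / [2, 4]
  Insert 5 (step 5): P = [1, 2, 5] / [4, 7];  Q = [1, 3, 5] / [2, 4]
  Insert 6 (step 6): P = [1, 2, 5, 6] / [4, 7];  Q = [1, 3, 5, 6] / [2, 4]
  Insert 3 (step 7): P = [1, 2, 3, 6] / [4, 5] / [7];  Q = [1, 3, 5, 6] / [2, 4] / [7]
Final shape: (4, 2, 1).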